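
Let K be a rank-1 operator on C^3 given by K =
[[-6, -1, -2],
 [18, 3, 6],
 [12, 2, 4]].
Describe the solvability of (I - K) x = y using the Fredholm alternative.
(I - K) is singular (det(I - K) = 0, i.e. 1 ∈ sigma(K)). (I - K) x = y is solvable iff y ⊥ ker((I - K)^*) = span{(-6, -1, -2)}, i.e. iff -6y_1 - y_2 - 2y_3 = 0. When solvable, the solutions are x = y + c·(1, -3, -2), c arbitrary (ker(I - K) = span{(1, -3, -2)}, dimension 1).

K has rank 1, so it is an outer product K = u v^T: every row of K is a multiple of one row vector. Reading off the entries, u = (1, -3, -2) and v = (-6, -1, -2) (row i of K equals u_i·v^T). A rank-one matrix u v^T satisfies K u = u (v·u) and kills the (2)-dimensional subspace v^⊥, so its characteristic polynomial is lambda^2 (lambda - v·u) with v·u = tr K = 1. Hence the eigenvalues of I - K are 1 (multiplicity 2) and 1 - (1) = 0, so det(I - K) = 0. (Direct check: I - K =
[[7, 1, 2],
 [-18, -2, -6],
 [-12, -2, -3]]
has determinant 0.) So 1 is an eigenvalue of K and (I - K) is not invertible. The finite-dimensional Fredholm alternative says: either (I - K) is invertible, or ker(I - K) ≠ {0} and then range(I - K) = ker((I - K)^*)^⊥, with dim ker(I - K) = dim ker((I - K)^*). We are in the second case, so we need both kernels. Kernel of I - K: (I - K) u = u - u (v·u) = u - u = 0, so ker(I - K) = span{u} = span{(1, -3, -2)} (it is exactly 1-dimensional because rank(I - K) = 2). Kernel of the adjoint: K is real, so (I - K)^* = I - K^T = I - v u^T, and (I - v u^T) v = v - v (u·v) = 0; hence ker((I - K)^*) = span{v} = span{(-6, -1, -2)}. Therefore (I - K) x = y is solvable iff <y, v> = 0, i.e. iff -6y_1 - y_2 - 2y_3 = 0. When this holds, K y = u (v·y) = 0, so (I - K) y = y and x = y is a particular solution; the full solution set is the line x = y + c·u = y + c·(1, -3, -2), c ∈ C.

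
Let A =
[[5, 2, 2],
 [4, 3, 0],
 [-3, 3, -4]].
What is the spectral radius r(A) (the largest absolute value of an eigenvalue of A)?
r(A) = 7

The eigenvalues of A are the roots of its characteristic polynomial. With M = A (coefficients from the trace, the sum of principal 2x2 minors, and det A):
  p(λ) = det(λ I - M) = λ^3 - 4λ^2 - 19λ - 14.
By the rational root theorem any rational root is an integer divisor of 14. Testing λ = 7: p(7) = 343 - 196 - 133 - 14 = 0, so λ = 7 is a root. Dividing out (λ - 7) leaves p(λ) = (λ - 7)(λ^2 + 3λ + 2). For λ^2 + 3λ + 2 the discriminant is 1. It is a perfect square (1^2), so the roots are rational: λ = (-3 ± 1)/2 = -1, -2.
Thus the eigenvalues (to 4 decimals) are -1 (modulus 1); -2 (modulus 2); 7 (modulus 7). The spectral radius is the largest modulus: r(A) = 7. (Cross-check: r(A) ≤ ||A||_2 ≈ 7.9503; equality holds whenever A is normal, though it can also hold for some non-normal A.)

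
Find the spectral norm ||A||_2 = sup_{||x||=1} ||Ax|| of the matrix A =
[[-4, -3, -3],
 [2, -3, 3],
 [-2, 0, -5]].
||A||_2 ≈ 7.9586 (= sqrt(largest eigenvalue of A^T A))

||A||_2 = sigma_max(A) = sqrt(lambda_max(A^T A)). Form the symmetric matrix M = A^T A =
[[24, 6, 28],
 [6, 18, 0],
 [28, 0, 43]].
Its characteristic polynomial (trace, sum of principal 2x2 minors, determinant of M give the coefficients) is
  p(λ) = det(λ I - M) = λ^3 - 85λ^2 + 1418λ - 2916.
No integer candidate from the rational root theorem (±divisors of 2916) is a root, so the roots are irrational. The cubic discriminant is Δ = 2056296500 > 0, so there are three distinct real roots. p(2) = -412 and p(3) = 600 have opposite signs, so a root lies in (2, 3); Newton's method refines it to λ ≈ 2.3889. p(19) = 200 and p(20) = -556 have opposite signs, so a root lies in (19, 20); Newton's method refines it to λ ≈ 19.2715. p(63) = -900 and p(64) = 1820 have opposite signs, so a root lies in (63, 64); Newton's method refines it to λ ≈ 63.3396. Check (Vieta): the three roots sum to 85, matching tr M = 85.
So the eigenvalues of A^T A are ≈ 2.3889, 19.2715, 63.3396 (all ≥ 0, as they must be for A^T A). The largest is λ_max ≈ 63.3396, hence ||A||_2 = sqrt(λ_max) ≈ 7.9586.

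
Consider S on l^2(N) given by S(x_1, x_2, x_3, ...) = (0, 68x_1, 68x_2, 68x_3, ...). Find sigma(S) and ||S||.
sigma(S) = closed disk {z in C : |z| ≤ 68}; ||S|| = 68

Note S = 68·U where U is the unit right shift (U x)_k = x_{k-1} (with x_0 := 0); so ||S|| = 68||U|| and sigma(S) = 68·sigma(U). ||S x||^2 = sum_{k≥1} |68x_k|^2 = 4624||x||^2, so ||S|| = 68 and sigma(S) ⊂ {|z| ≤ 68}. For any |lambda| < 68, the equation (S - lambda I) x = 0 forces x_1 = 0, then 68x_k = lambda x_{k+1} ⇒ x = 0, so S has no eigenvalues. But (S - lambda I) is not surjective for |lambda| < 68: solving (S - lambda I) x = e_1 would require x_n proportional to (lambda/68)^(-n), which is not in l^2. So every |lambda| < 68 lies in the residual spectrum. The boundary |lambda| = 68 is in the approximate point spectrum (the spectrum is closed). Hence sigma(S) is the closed disk of radius 68.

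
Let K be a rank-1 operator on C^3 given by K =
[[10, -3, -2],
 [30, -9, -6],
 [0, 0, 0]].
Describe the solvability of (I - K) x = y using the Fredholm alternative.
(I - K) is singular (det(I - K) = 0, i.e. 1 ∈ sigma(K)). (I - K) x = y is solvable iff y ⊥ ker((I - K)^*) = span{(10, -3, -2)}, i.e. iff 10y_1 - 3y_2 - 2y_3 = 0. When solvable, the solutions are x = y + c·(1, 3, 0), c arbitrary (ker(I - K) = span{(1, 3, 0)}, dimension 1).

K has rank 1, so it is an outer product K = u v^T: every row of K is a multiple of one row vector. Reading off the entries, u = (1, 3, 0) and v = (10, -3, -2) (row i of K equals u_i·v^T). A rank-one matrix u v^T satisfies K u = u (v·u) and kills the (2)-dimensional subspace v^⊥, so its characteristic polynomial is lambda^2 (lambda - v·u) with v·u = tr K = 1. Hence the eigenvalues of I - K are 1 (multiplicity 2) and 1 - (1) = 0, so det(I - K) = 0. (Direct check: I - K =
[[-9, 3, 2],
 [-30, 10, 6],
 [0, 0, 1]]
has determinant 0.) So 1 is an eigenvalue of K and (I - K) is not invertible. The finite-dimensional Fredholm alternative says: either (I - K) is invertible, or ker(I - K) ≠ {0} and then range(I - K) = ker((I - K)^*)^⊥, with dim ker(I - K) = dim ker((I - K)^*). We are in the second case, so we need both kernels. Kernel of I - K: (I - K) u = u - u (v·u) = u - u = 0, so ker(I - K) = span{u} = span{(1, 3, 0)} (it is exactly 1-dimensional because rank(I - K) = 2). Kernel of the adjoint: K is real, so (I - K)^* = I - K^T = I - v u^T, and (I - v u^T) v = v - v (u·v) = 0; hence ker((I - K)^*) = span{v} = span{(10, -3, -2)}. Therefore (I - K) x = y is solvable iff <y, v> = 0, i.e. iff 10y_1 - 3y_2 - 2y_3 = 0. When this holds, K y = u (v·y) = 0, so (I - K) y = y and x = y is a particular solution; the full solution set is the line x = y + c·u = y + c·(1, 3, 0), c ∈ C.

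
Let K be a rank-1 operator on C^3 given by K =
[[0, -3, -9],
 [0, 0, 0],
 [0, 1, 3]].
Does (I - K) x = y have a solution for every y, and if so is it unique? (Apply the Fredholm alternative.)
(I - K) is invertible (det(I - K) = -2 ≠ 0), so for every y in C^3 the equation (I - K) x = y has a unique solution.

K has rank 1, so it is an outer product K = u v^T: every row of K is a multiple of one row vector. Reading off the entries, u = (-3, 0, 1) and v = (0, 1, 3) (row i of K equals u_i·v^T). A rank-one matrix u v^T satisfies K u = u (v·u) and kills the (2)-dimensional subspace v^⊥, so its characteristic polynomial is lambda^2 (lambda - v·u) with v·u = tr K = 3. Hence the eigenvalues of I - K are 1 (multiplicity 2) and 1 - (3) = -2, so det(I - K) = -2. (Direct check: I - K =
[[1, 3, 9],
 [0, 1, 0],
 [0, -1, -2]]
has determinant -2.) The finite-dimensional Fredholm alternative says: either (I - K) is invertible, or ker(I - K) ≠ {0} and then range(I - K) = ker((I - K)^*)^⊥, with dim ker(I - K) = dim ker((I - K)^*). Since det(I - K) ≠ 0, 1 is not an eigenvalue of K and ker(I - K) = {0}, so we are in the first case: for every y there is a unique x = (I - K)^(-1) y. Explicitly, by the Sherman–Morrison formula, (I - u v^T)^(-1) = I + u v^T/(1 - v·u), i.e. (I - K)^(-1) = I + K/(-2).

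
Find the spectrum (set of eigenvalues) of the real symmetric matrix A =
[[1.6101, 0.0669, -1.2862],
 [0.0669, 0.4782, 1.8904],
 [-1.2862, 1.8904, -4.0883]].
sigma(A) ≈ {-5, 1, 2}

A is real symmetric, so its spectrum consists of real eigenvalues. Expanding the characteristic polynomial of the displayed matrix gives
  det(λ I - A) = p(λ) = λ^3 + (2)λ^2 + (-13)λ + (10).
Solving p(λ) = 0 yields eigenvalues ≈ -5, 1, 2. (A is shown rounded to 4 decimals, so these recover the underlying integer eigenvalues to within that precision.)
Verification: the trace of A = -2 equals the sum of eigenvalues -2, and det(A) ≈ -9.9998 matches the eigenvalue product -10.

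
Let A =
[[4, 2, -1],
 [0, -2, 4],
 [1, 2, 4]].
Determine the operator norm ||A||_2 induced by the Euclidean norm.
||A||_2 ≈ 5.7675 (= sqrt(largest eigenvalue of A^T A))

||A||_2 = sigma_max(A) = sqrt(lambda_max(A^T A)). Form the symmetric matrix M = A^T A =
[[17, 10, 0],
 [10, 12, -2],
 [0, -2, 33]].
Its characteristic polynomial (trace, sum of principal 2x2 minors, determinant of M give the coefficients) is
  p(λ) = det(λ I - M) = λ^3 - 62λ^2 + 1057λ - 3364.
No integer candidate from the rational root theorem (±divisors of 3364) is a root, so the roots are irrational. The cubic discriminant is Δ = 26704192 > 0, so there are three distinct real roots. p(4) = -64 and p(5) = 496 have opposite signs, so a root lies in (4, 5); Newton's method refines it to λ ≈ 4.106. p(24) = 116 and p(25) = -64 have opposite signs, so a root lies in (24, 25); Newton's method refines it to λ ≈ 24.6294. p(33) = -64 and p(34) = 206 have opposite signs, so a root lies in (33, 34); Newton's method refines it to λ ≈ 33.2646. Check (Vieta): the three roots sum to 62, matching tr M = 62.
So the eigenvalues of A^T A are ≈ 4.106, 24.6294, 33.2646 (all ≥ 0, as they must be for A^T A). The largest is λ_max ≈ 33.2646, hence ||A||_2 = sqrt(λ_max) ≈ 5.7675.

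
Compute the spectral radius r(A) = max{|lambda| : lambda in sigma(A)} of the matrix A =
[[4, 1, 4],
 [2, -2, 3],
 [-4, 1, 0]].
r(A) ≈ 4.1029

The eigenvalues of A are the roots of its characteristic polynomial. With M = A (coefficients from the trace, the sum of principal 2x2 minors, and det A):
  p(λ) = det(λ I - M) = λ^3 - 2λ^2 + 3λ + 48.
No integer candidate from the rational root theorem (±divisors of 48) is a root, so the roots are irrational. The cubic discriminant is Δ = -65928 < 0, so there is one real root and a complex-conjugate pair. p(-3) = -6 and p(-2) = 26 have opposite signs, so a root lies in (-3, -2); Newton's method refines it to λ ≈ -2.8514. Dividing out (λ - (-2.8514)) leaves approximately λ^2 - 4.8514λ + 16.8336. For λ^2 - 4.8514λ + 16.8336 the discriminant is -43.7979. It is negative, so the remaining roots are the complex-conjugate pair λ ≈ 2.4257 ± 3.309i. Their product equals the constant term, so |λ|^2 ≈ 16.8336 and |λ| ≈ 4.1029.
Thus the eigenvalues (to 4 decimals) are -2.8514 (modulus 2.8514); 2.4257 ± 3.309i (modulus 4.1029). The spectral radius is the largest modulus: r(A) ≈ 4.1029. (Cross-check: r(A) ≤ ||A||_2 ≈ 7.3199; equality holds whenever A is normal, though it can also hold for some non-normal A.)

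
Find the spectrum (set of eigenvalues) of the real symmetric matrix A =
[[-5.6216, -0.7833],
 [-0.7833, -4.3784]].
sigma(A) ≈ {-6, -4}

A is real symmetric, so its spectrum consists of real eigenvalues. Expanding the characteristic polynomial of the displayed matrix gives
  det(λ I - A) = p(λ) = λ^2 + (10)λ + (24).
Solving p(λ) = 0 yields eigenvalues ≈ -6, -4. (A is shown rounded to 4 decimals, so these recover the underlying integer eigenvalues to within that precision.)
Verification: the trace of A = -10 equals the sum of eigenvalues -10, and det(A) ≈ 24.0001 matches the eigenvalue product 24.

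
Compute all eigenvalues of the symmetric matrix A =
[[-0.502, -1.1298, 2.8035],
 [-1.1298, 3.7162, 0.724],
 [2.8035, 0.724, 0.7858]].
sigma(A) ≈ {-3, 3, 4}

A is real symmetric, so its spectrum consists of real eigenvalues. Expanding the characteristic polynomial of the displayed matrix gives
  det(λ I - A) = p(λ) = λ^3 + (-4)λ^2 + (-9)λ + (36).
Solving p(λ) = 0 yields eigenvalues ≈ -3, 3, 4. (A is shown rounded to 4 decimals, so these recover the underlying integer eigenvalues to within that precision.)
Verification: the trace of A = 4 equals the sum of eigenvalues 4, and det(A) ≈ -36.0001 matches the eigenvalue product -36.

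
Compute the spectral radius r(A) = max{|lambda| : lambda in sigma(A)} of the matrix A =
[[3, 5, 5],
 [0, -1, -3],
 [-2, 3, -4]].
r(A) ≈ 4.6104

The eigenvalues of A are the roots of its characteristic polynomial. With M = A (coefficients from the trace, the sum of principal 2x2 minors, and det A):
  p(λ) = det(λ I - M) = λ^3 + 2λ^2 + 8λ - 59.
No integer candidate from the rational root theorem (±divisors of 59) is a root, so the roots are irrational. The cubic discriminant is Δ = -110883 < 0, so there is one real root and a complex-conjugate pair. p(2) = -27 and p(3) = 10 have opposite signs, so a root lies in (2, 3); Newton's method refines it to λ ≈ 2.7757. Dividing out (λ - (2.7757)) leaves approximately λ^2 + 4.7757λ + 21.2559. For λ^2 + 4.7757λ + 21.2559 the discriminant is -62.2163. It is negative, so the remaining roots are the complex-conjugate pair λ ≈ -2.3878 ± 3.9439i. Their product equals the constant term, so |λ|^2 ≈ 21.2559 and |λ| ≈ 4.6104.
Thus the eigenvalues (to 4 decimals) are 2.7757 (modulus 2.7757); -2.3878 ± 3.9439i (modulus 4.6104). The spectral radius is the largest modulus: r(A) ≈ 4.6104. (Cross-check: r(A) ≤ ||A||_2 ≈ 8.3952; equality holds whenever A is normal, though it can also hold for some non-normal A.)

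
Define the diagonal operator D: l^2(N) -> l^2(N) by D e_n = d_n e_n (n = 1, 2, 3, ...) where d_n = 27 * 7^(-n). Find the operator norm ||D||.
||D|| = 27/7 (attained at n = 1)

For D diagonal, ||D|| = sup_n |d_n|. The sequence d_n = 27 * 7^(-n) is positive and strictly decreasing (ratio 7^(-1) < 1), so the supremum is d_1 = 27/7. Hence ||D|| = 27/7.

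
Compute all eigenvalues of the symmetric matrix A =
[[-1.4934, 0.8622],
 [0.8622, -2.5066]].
sigma(A) ≈ {-3, -1}

A is real symmetric, so its spectrum consists of real eigenvalues. Expanding the characteristic polynomial of the displayed matrix gives
  det(λ I - A) = p(λ) = λ^2 + (4)λ + (3).
Solving p(λ) = 0 yields eigenvalues ≈ -3, -1. (A is shown rounded to 4 decimals, so these recover the underlying integer eigenvalues to within that precision.)
Verification: the trace of A = -4 equals the sum of eigenvalues -4, and det(A) ≈ 3.0000 matches the eigenvalue product 3.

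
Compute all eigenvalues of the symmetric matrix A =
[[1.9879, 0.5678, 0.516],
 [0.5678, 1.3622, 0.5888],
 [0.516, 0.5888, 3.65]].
sigma(A) ≈ {1, 2, 4}

A is real symmetric, so its spectrum consists of real eigenvalues. Expanding the characteristic polynomial of the displayed matrix gives
  det(λ I - A) = p(λ) = λ^3 + (-7)λ^2 + (14)λ + (-8).
Solving p(λ) = 0 yields eigenvalues ≈ 1, 2, 4. (A is shown rounded to 4 decimals, so these recover the underlying integer eigenvalues to within that precision.)
Verification: the trace of A = 7 equals the sum of eigenvalues 7, and det(A) ≈ 8.0003 matches the eigenvalue product 8.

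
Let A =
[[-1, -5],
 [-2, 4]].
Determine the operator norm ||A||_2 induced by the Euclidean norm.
||A||_2 = sqrt((46 + sqrt(1332))/2) ≈ 6.4225 (= sqrt(largest eigenvalue of A^T A))

||A||_2 = sigma_max(A) = sqrt(lambda_max(A^T A)). Form the symmetric matrix M = A^T A =
[[5, -3],
 [-3, 41]].
Its characteristic polynomial (trace, determinant of M give the coefficients) is
  p(λ) = det(λ I - M) = λ^2 - 46λ + 196.
For λ^2 - 46λ + 196 the discriminant is 1332. It is nonnegative but not a perfect square, so the roots are real and irrational: λ = (46 ± sqrt(1332))/2 ≈ 41.2483, 4.7517.
So the eigenvalues of A^T A are ≈ 4.7517, 41.2483 (all ≥ 0, as they must be for A^T A). The largest is λ_max = (46 + sqrt(1332))/2 ≈ 41.2483, hence ||A||_2 = sqrt(λ_max) = sqrt((46 + sqrt(1332))/2) ≈ 6.4225.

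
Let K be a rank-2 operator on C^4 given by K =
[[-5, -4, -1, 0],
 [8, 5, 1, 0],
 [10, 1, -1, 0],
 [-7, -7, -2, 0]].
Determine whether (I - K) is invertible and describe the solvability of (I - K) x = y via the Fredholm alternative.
(I - K) is invertible (det(I - K) = 18 ≠ 0), so for every y in C^4 the equation (I - K) x = y has a unique solution.

K has rank 2 and factors as K = U V^T = u1 v1^T + u2 v2^T with u1 = (1, -1, 1, 2), v1 = (1, -2, -1, 0), u2 = (-2, 3, 3, -3), v2 = (3, 1, 0, 0) (multiplying out reproduces the displayed K). The nonzero eigenvalues of U V^T coincide with those of the 2 x 2 matrix G = V^T U = [[v1·u1, v1·u2], [v2·u1, v2·u2]] = [[2, -11], [2, -3]], and by the Sylvester determinant identity det(I_4 - U V^T) = det(I_2 - V^T U) = det([[-1, 11], [-2, 4]]) = (-1)(4) - (11)(-2) = 18. (Direct check: I - K =
[[6, 4, 1, 0],
 [-8, -4, -1, 0],
 [-10, -1, 2, 0],
 [7, 7, 2, 1]]
has determinant 18.) The finite-dimensional Fredholm alternative says: either (I - K) is invertible, or ker(I - K) ≠ {0} and then range(I - K) = ker((I - K)^*)^⊥, with dim ker(I - K) = dim ker((I - K)^*). Since det(I - K) ≠ 0, 1 is not an eigenvalue of K and ker(I - K) = {0}, so we are in the first case: for every y there is a unique x = (I - K)^(-1) y. (Explicitly, by the Woodbury identity, (I - U V^T)^(-1) = I + U (I_2 - G)^(-1) V^T.)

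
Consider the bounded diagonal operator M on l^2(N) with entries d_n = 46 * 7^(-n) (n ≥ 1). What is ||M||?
||M|| = 46/7 (attained at n = 1)

For M diagonal, ||M|| = sup_n |d_n|. The sequence d_n = 46 * 7^(-n) is positive and strictly decreasing (ratio 7^(-1) < 1), so the supremum is d_1 = 46/7. Hence ||M|| = 46/7.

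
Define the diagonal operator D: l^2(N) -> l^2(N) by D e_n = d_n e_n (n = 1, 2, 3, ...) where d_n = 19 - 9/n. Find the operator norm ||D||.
||D|| = 19

For a diagonal operator on l^2 with entries d_n, ||D|| = sup_n |d_n|. Here d_1 = 10, d_2 = 29/2, ..., and d_n = 19 - 9/n increases monotonically toward 19. All terms lie in [10, 19), so |d_n| = d_n and the supremum is the limit 19, which is not attained by any individual d_n. Hence ||D|| = 19.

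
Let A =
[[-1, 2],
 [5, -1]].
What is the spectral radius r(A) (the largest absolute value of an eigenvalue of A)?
r(A) = (2 + sqrt(40))/2 ≈ 4.1623

The eigenvalues of A are the roots of its characteristic polynomial. With M = A (coefficients from the trace and determinant):
  p(λ) = det(λ I - M) = λ^2 + 2λ - 9.
For λ^2 + 2λ - 9 the discriminant is 40. It is nonnegative but not a perfect square, so the roots are real and irrational: λ = (-2 ± sqrt(40))/2 ≈ 2.1623, -4.1623.
Thus the eigenvalues (to 4 decimals) are 2.1623 (modulus 2.1623); -4.1623 (modulus 4.1623). The spectral radius is the largest modulus: r(A) = (2 + sqrt(40))/2 ≈ 4.1623. (Cross-check: r(A) ≤ ||A||_2 ≈ 5.3028; equality holds whenever A is normal, though it can also hold for some non-normal A.)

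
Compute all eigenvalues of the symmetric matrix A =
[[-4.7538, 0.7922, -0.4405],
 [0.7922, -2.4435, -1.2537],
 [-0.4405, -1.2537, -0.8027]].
sigma(A) ≈ {-5, -3, 0}

A is real symmetric, so its spectrum consists of real eigenvalues. Expanding the characteristic polynomial of the displayed matrix gives
  det(λ I - A) = p(λ) = λ^3 + (8)λ^2 + (15)λ + (0).
Solving p(λ) = 0 yields eigenvalues ≈ -5, -3, 0. (A is shown rounded to 4 decimals, so these recover the underlying integer eigenvalues to within that precision.)
Verification: the trace of A = -8 equals the sum of eigenvalues -8, and det(A) ≈ 0.0006 matches the eigenvalue product 0.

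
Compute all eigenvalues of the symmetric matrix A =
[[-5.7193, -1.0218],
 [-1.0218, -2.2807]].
sigma(A) ≈ {-6, -2}

A is real symmetric, so its spectrum consists of real eigenvalues. Expanding the characteristic polynomial of the displayed matrix gives
  det(λ I - A) = p(λ) = λ^2 + (8)λ + (12).
Solving p(λ) = 0 yields eigenvalues ≈ -6, -2. (A is shown rounded to 4 decimals, so these recover the underlying integer eigenvalues to within that precision.)
Verification: the trace of A = -8 equals the sum of eigenvalues -8, and det(A) ≈ 11.9999 matches the eigenvalue product 12.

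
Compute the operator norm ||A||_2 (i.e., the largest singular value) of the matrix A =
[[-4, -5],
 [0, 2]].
||A||_2 = sqrt((45 + sqrt(1769))/2) ≈ 6.5977 (= sqrt(largest eigenvalue of A^T A))

||A||_2 = sigma_max(A) = sqrt(lambda_max(A^T A)). Form the symmetric matrix M = A^T A =
[[16, 20],
 [20, 29]].
Its characteristic polynomial (trace, determinant of M give the coefficients) is
  p(λ) = det(λ I - M) = λ^2 - 45λ + 64.
For λ^2 - 45λ + 64 the discriminant is 1769. It is nonnegative but not a perfect square, so the roots are real and irrational: λ = (45 ± sqrt(1769))/2 ≈ 43.5297, 1.4703.
So the eigenvalues of A^T A are ≈ 1.4703, 43.5297 (all ≥ 0, as they must be for A^T A). The largest is λ_max = (45 + sqrt(1769))/2 ≈ 43.5297, hence ||A||_2 = sqrt(λ_max) = sqrt((45 + sqrt(1769))/2) ≈ 6.5977.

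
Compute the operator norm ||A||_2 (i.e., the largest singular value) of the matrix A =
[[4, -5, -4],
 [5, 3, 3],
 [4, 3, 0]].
||A||_2 ≈ 8.1858 (= sqrt(largest eigenvalue of A^T A))

||A||_2 = sigma_max(A) = sqrt(lambda_max(A^T A)). Form the symmetric matrix M = A^T A =
[[57, 7, -1],
 [7, 43, 29],
 [-1, 29, 25]].
Its characteristic polynomial (trace, sum of principal 2x2 minors, determinant of M give the coefficients) is
  p(λ) = det(λ I - M) = λ^3 - 125λ^2 + 4060λ - 11664.
No integer candidate from the rational root theorem (±divisors of 11664) is a root, so the roots are irrational. The cubic discriminant is Δ = 1614905808 > 0, so there are three distinct real roots. p(3) = -582 and p(4) = 2640 have opposite signs, so a root lies in (3, 4); Newton's method refines it to λ ≈ 3.1755. p(54) = 540 and p(55) = -114 have opposite signs, so a root lies in (54, 55); Newton's method refines it to λ ≈ 54.8168. p(67) = -6 and p(68) = 848 have opposite signs, so a root lies in (67, 68); Newton's method refines it to λ ≈ 67.0077. Check (Vieta): the three roots sum to 125, matching tr M = 125.
So the eigenvalues of A^T A are ≈ 3.1755, 54.8168, 67.0077 (all ≥ 0, as they must be for A^T A). The largest is λ_max ≈ 67.0077, hence ||A||_2 = sqrt(λ_max) ≈ 8.1858.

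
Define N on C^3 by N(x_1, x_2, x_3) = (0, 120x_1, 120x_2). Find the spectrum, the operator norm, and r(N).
sigma(N) = {0}; ||N|| = 120; r(N) = 0. (N is nilpotent with N^3 = 0.)

On C^3, N is a strictly lower-triangular matrix with 120 on the subdiagonal and zeros elsewhere, so its characteristic polynomial is lambda^3 and every eigenvalue is 0: sigma(N) = {0}. For the operator norm, N e_i = 120e_{i+1} for i = 1, ..., 2 and N e_3 = 0, so the singular values of N are 120 (with multiplicity 2) and 0; hence ||N|| = 120. The spectral radius r(N) = max|lambda| = 0. Note ||N|| > r(N) — characteristic of non-normal nilpotent operators. Indeed N^3 = 0.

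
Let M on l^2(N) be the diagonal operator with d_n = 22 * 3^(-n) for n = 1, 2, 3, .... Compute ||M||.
||M|| = 22/3 (attained at n = 1)

For M diagonal, ||M|| = sup_n |d_n|. The sequence d_n = 22 * 3^(-n) is positive and strictly decreasing (ratio 3^(-1) < 1), so the supremum is d_1 = 22/3. Hence ||M|| = 22/3.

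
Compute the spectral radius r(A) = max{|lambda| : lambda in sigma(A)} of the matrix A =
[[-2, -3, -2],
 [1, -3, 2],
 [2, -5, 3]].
r(A) = sqrt(7) ≈ 2.6458

The eigenvalues of A are the roots of its characteristic polynomial. With M = A (coefficients from the trace, the sum of principal 2x2 minors, and det A):
  p(λ) = det(λ I - M) = λ^3 + 2λ^2 + 8λ + 7.
By the rational root theorem any rational root is an integer divisor of 7. Testing λ = -1: p(-1) = -1 + 2 - 8 + 7 = 0, so λ = -1 is a root. Dividing out (λ + 1) leaves p(λ) = (λ + 1)(λ^2 + λ + 7). For λ^2 + λ + 7 the discriminant is -27. It is negative, so the roots are the complex-conjugate pair λ = -1/2 ± (sqrt(27)/2) i ≈ -0.5 ± 2.5981i. For a conjugate pair the product of the roots equals the constant term, so |λ|^2 = 7 and |λ| = sqrt(7) ≈ 2.6458.
Thus the eigenvalues (to 4 decimals) are -0.5 ± 2.5981i (modulus 2.6458); -1 (modulus 1). The spectral radius is the largest modulus: r(A) = sqrt(7) ≈ 2.6458. (Cross-check: r(A) ≤ ||A||_2 ≈ 7.2725; equality holds whenever A is normal, though it can also hold for some non-normal A.)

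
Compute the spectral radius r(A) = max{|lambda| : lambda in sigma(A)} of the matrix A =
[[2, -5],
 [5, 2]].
r(A) = sqrt(29) ≈ 5.3852

The eigenvalues of A are the roots of its characteristic polynomial. With M = A (coefficients from the trace and determinant):
  p(λ) = det(λ I - M) = λ^2 - 4λ + 29.
For λ^2 - 4λ + 29 the discriminant is -100. It is negative, so the roots are the complex-conjugate pair λ = 2 ± (sqrt(100)/2) i ≈ 2 ± 5i. For a conjugate pair the product of the roots equals the constant term, so |λ|^2 = 29 and |λ| = sqrt(29) ≈ 5.3852.
Thus the eigenvalues (to 4 decimals) are 2 ± 5i (modulus 5.3852). The spectral radius is the largest modulus: r(A) = sqrt(29) ≈ 5.3852. (Cross-check: r(A) ≤ ||A||_2 ≈ 5.3852; equality holds whenever A is normal, though it can also hold for some non-normal A.)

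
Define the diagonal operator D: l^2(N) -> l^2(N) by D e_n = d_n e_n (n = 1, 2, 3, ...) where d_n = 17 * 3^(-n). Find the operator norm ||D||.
||D|| = 17/3 (attained at n = 1)

For D diagonal, ||D|| = sup_n |d_n|. The sequence d_n = 17 * 3^(-n) is positive and strictly decreasing (ratio 3^(-1) < 1), so the supremum is d_1 = 17/3. Hence ||D|| = 17/3.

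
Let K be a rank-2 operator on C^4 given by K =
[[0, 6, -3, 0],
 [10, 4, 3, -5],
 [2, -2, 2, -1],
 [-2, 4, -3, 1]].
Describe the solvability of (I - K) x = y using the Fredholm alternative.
(I - K) is invertible (det(I - K) = -23 ≠ 0), so for every y in C^4 the equation (I - K) x = y has a unique solution.

K has rank 2 and factors as K = U V^T = u1 v1^T + u2 v2^T with u1 = (3, 2, -1, 2), v1 = (2, 2, 0, -1), u2 = (3, -3, -2, 3), v2 = (-2, 0, -1, 1) (multiplying out reproduces the displayed K). The nonzero eigenvalues of U V^T coincide with those of the 2 x 2 matrix G = V^T U = [[v1·u1, v1·u2], [v2·u1, v2·u2]] = [[8, -3], [-3, -1]], and by the Sylvester determinant identity det(I_4 - U V^T) = det(I_2 - V^T U) = det([[-7, 3], [3, 2]]) = (-7)(2) - (3)(3) = -23. (Direct check: I - K =
[[1, -6, 3, 0],
 [-10, -3, -3, 5],
 [-2, 2, -1, 1],
 [2, -4, 3, 0]]
has determinant -23.) The finite-dimensional Fredholm alternative says: either (I - K) is invertible, or ker(I - K) ≠ {0} and then range(I - K) = ker((I - K)^*)^⊥, with dim ker(I - K) = dim ker((I - K)^*). Since det(I - K) ≠ 0, 1 is not an eigenvalue of K and ker(I - K) = {0}, so we are in the first case: for every y there is a unique x = (I - K)^(-1) y. (Explicitly, by the Woodbury identity, (I - U V^T)^(-1) = I + U (I_2 - G)^(-1) V^T.)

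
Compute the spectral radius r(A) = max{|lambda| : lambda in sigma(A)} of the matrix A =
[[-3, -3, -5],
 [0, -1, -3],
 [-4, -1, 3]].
r(A) ≈ 6.1502

The eigenvalues of A are the roots of its characteristic polynomial. With M = A (coefficients from the trace, the sum of principal 2x2 minors, and det A):
  p(λ) = det(λ I - M) = λ^3 + λ^2 - 32λ - 2.
No integer candidate from the rational root theorem (±divisors of 2) is a root, so the roots are irrational. The cubic discriminant is Δ = 133148 > 0, so there are three distinct real roots. p(-7) = -72 and p(-6) = 10 have opposite signs, so a root lies in (-7, -6); Newton's method refines it to λ ≈ -6.1502. p(-1) = 30 and p(0) = -2 have opposite signs, so a root lies in (-1, 0); Newton's method refines it to λ ≈ -0.0624. p(5) = -12 and p(6) = 58 have opposite signs, so a root lies in (5, 6); Newton's method refines it to λ ≈ 5.2126. Check (Vieta): the three roots sum to -1, matching tr M = -1.
Thus the eigenvalues (to 4 decimals) are -6.1502 (modulus 6.1502); -0.0624 (modulus 0.0624); 5.2126 (modulus 5.2126). The spectral radius is the largest modulus: r(A) ≈ 6.1502. (Cross-check: r(A) ≤ ||A||_2 ≈ 7.1656; equality holds whenever A is normal, though it can also hold for some non-normal A.)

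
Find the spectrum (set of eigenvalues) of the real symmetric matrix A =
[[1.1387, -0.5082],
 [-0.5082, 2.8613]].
sigma(A) ≈ {1, 3}

A is real symmetric, so its spectrum consists of real eigenvalues. Expanding the characteristic polynomial of the displayed matrix gives
  det(λ I - A) = p(λ) = λ^2 + (-4)λ + (3).
Solving p(λ) = 0 yields eigenvalues ≈ 1, 3. (A is shown rounded to 4 decimals, so these recover the underlying integer eigenvalues to within that precision.)
Verification: the trace of A = 4 equals the sum of eigenvalues 4, and det(A) ≈ 2.9999 matches the eigenvalue product 3.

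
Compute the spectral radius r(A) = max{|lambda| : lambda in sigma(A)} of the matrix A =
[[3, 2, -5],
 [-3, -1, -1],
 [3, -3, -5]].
r(A) ≈ 5.2807

The eigenvalues of A are the roots of its characteristic polynomial. With M = A (coefficients from the trace, the sum of principal 2x2 minors, and det A):
  p(λ) = det(λ I - M) = λ^3 + 3λ^2 + 5λ + 90.
No integer candidate from the rational root theorem (±divisors of 90) is a root, so the roots are irrational. The cubic discriminant is Δ = -204395 < 0, so there is one real root and a complex-conjugate pair. p(-6) = -48 and p(-5) = 15 have opposite signs, so a root lies in (-6, -5); Newton's method refines it to λ ≈ -5.2807. Dividing out (λ - (-5.2807)) leaves approximately λ^2 - 2.2807λ + 17.0433. For λ^2 - 2.2807λ + 17.0433 the discriminant is -62.972. It is negative, so the remaining roots are the complex-conjugate pair λ ≈ 1.1403 ± 3.9677i. Their product equals the constant term, so |λ|^2 ≈ 17.0433 and |λ| ≈ 4.1284.
Thus the eigenvalues (to 4 decimals) are -5.2807 (modulus 5.2807); 1.1403 ± 3.9677i (modulus 4.1284). The spectral radius is the largest modulus: r(A) ≈ 5.2807. (Cross-check: r(A) ≤ ||A||_2 ≈ 8.3071; equality holds whenever A is normal, though it can also hold for some non-normal A.)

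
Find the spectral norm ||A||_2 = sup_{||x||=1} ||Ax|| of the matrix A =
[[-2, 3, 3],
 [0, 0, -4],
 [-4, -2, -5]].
||A||_2 ≈ 7.9024 (= sqrt(largest eigenvalue of A^T A))

||A||_2 = sigma_max(A) = sqrt(lambda_max(A^T A)). Form the symmetric matrix M = A^T A =
[[20, 2, 14],
 [2, 13, 19],
 [14, 19, 50]].
Its characteristic polynomial (trace, sum of principal 2x2 minors, determinant of M give the coefficients) is
  p(λ) = det(λ I - M) = λ^3 - 83λ^2 + 1349λ - 4096.
No integer candidate from the rational root theorem (±divisors of 4096) is a root, so the roots are irrational. The cubic discriminant is Δ = 1150922829 > 0, so there are three distinct real roots. p(3) = -769 and p(4) = 36 have opposite signs, so a root lies in (3, 4); Newton's method refines it to λ ≈ 3.9511. p(16) = 336 and p(17) = -237 have opposite signs, so a root lies in (16, 17); Newton's method refines it to λ ≈ 16.6004. p(62) = -1182 and p(63) = 1511 have opposite signs, so a root lies in (62, 63); Newton's method refines it to λ ≈ 62.4485. Check (Vieta): the three roots sum to 83, matching tr M = 83.
So the eigenvalues of A^T A are ≈ 3.9511, 16.6004, 62.4485 (all ≥ 0, as they must be for A^T A). The largest is λ_max ≈ 62.4485, hence ||A||_2 = sqrt(λ_max) ≈ 7.9024.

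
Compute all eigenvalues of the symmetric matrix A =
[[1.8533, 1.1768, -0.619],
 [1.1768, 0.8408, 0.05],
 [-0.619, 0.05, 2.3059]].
sigma(A) ≈ {0, 2, 3}

A is real symmetric, so its spectrum consists of real eigenvalues. Expanding the characteristic polynomial of the displayed matrix gives
  det(λ I - A) = p(λ) = λ^3 + (-5)λ^2 + (6)λ + (0).
Solving p(λ) = 0 yields eigenvalues ≈ 0, 2, 3. (A is shown rounded to 4 decimals, so these recover the underlying integer eigenvalues to within that precision.)
Verification: the trace of A = 5 equals the sum of eigenvalues 5, and det(A) ≈ 0.0002 matches the eigenvalue product 0.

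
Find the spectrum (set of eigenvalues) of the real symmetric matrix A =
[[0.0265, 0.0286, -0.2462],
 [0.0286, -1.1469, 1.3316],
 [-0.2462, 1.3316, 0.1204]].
sigma(A) ≈ {-2, 0, 1}

A is real symmetric, so its spectrum consists of real eigenvalues. Expanding the characteristic polynomial of the displayed matrix gives
  det(λ I - A) = p(λ) = λ^3 + (1)λ^2 + (-2)λ + (0).
Solving p(λ) = 0 yields eigenvalues ≈ -2, 0, 1. (A is shown rounded to 4 decimals, so these recover the underlying integer eigenvalues to within that precision.)
Verification: the trace of A = -1 equals the sum of eigenvalues -1, and det(A) ≈ 0.0000 matches the eigenvalue product 0.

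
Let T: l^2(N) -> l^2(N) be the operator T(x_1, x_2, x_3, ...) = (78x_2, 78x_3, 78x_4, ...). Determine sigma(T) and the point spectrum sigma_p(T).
sigma(T) = closed disk {z in C : |z| ≤ 78}; sigma_p(T) = open disk {z in C : |z| < 78}

Note T = 78·V where V is the unit left shift (V x)_k = x_{k+1}; so sigma(T) = 78·sigma(V) and ||T|| = 78||V||. ||T x||^2 = 6084sum_{k≥2} |x_k|^2 ≤ 6084||x||^2, with equality on {x : x_1 = 0}, so ||T|| = 78. For any lambda with |lambda| < 78, set r = lambda/78 (|r| < 1); the vector x = (1, r, r^2, ...) is in l^2 and satisfies T x = 78(r, r^2, ...) = lambda x, so lambda is an eigenvalue. On the boundary |lambda| = 78 the geometric series diverges, so no l^2 eigenvector exists, but these lambda lie in the approximate point spectrum. Hence sigma(T) is the closed disk of radius 78 and sigma_p(T) is the open disk.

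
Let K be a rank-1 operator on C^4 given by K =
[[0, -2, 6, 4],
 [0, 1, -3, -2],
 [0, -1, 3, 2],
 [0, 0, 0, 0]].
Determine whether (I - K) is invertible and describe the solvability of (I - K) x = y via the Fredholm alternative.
(I - K) is invertible (det(I - K) = -3 ≠ 0), so for every y in C^4 the equation (I - K) x = y has a unique solution.

K has rank 1, so it is an outer product K = u v^T: every row of K is a multiple of one row vector. Reading off the entries, u = (2, -1, 1, 0) and v = (0, -1, 3, 2) (row i of K equals u_i·v^T). A rank-one matrix u v^T satisfies K u = u (v·u) and kills the (3)-dimensional subspace v^⊥, so its characteristic polynomial is lambda^3 (lambda - v·u) with v·u = tr K = 4. Hence the eigenvalues of I - K are 1 (multiplicity 3) and 1 - (4) = -3, so det(I - K) = -3. (Direct check: I - K =
[[1, 2, -6, -4],
 [0, 0, 3, 2],
 [0, 1, -2, -2],
 [0, 0, 0, 1]]
has determinant -3.) The finite-dimensional Fredholm alternative says: either (I - K) is invertible, or ker(I - K) ≠ {0} and then range(I - K) = ker((I - K)^*)^⊥, with dim ker(I - K) = dim ker((I - K)^*). Since det(I - K) ≠ 0, 1 is not an eigenvalue of K and ker(I - K) = {0}, so we are in the first case: for every y there is a unique x = (I - K)^(-1) y. Explicitly, by the Sherman–Morrison formula, (I - u v^T)^(-1) = I + u v^T/(1 - v·u), i.e. (I - K)^(-1) = I + K/(-3).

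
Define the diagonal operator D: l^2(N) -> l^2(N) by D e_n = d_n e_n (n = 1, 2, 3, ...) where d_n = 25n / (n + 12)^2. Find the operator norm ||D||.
||D|| = 25/48 (attained at n = 12)

For D diagonal, ||D|| = sup_n |d_n|. Treat f(x) = 25x / (x + 12)^2 for real x > 0. By the quotient rule, f'(x) = 25(12 - x)/(x + 12)^3, which is positive for x < 12 and negative for x > 12. So f has a unique maximum at x = 12, and since 12 is a positive integer, the supremum over n ≥ 1 is attained at n = 12: d_12 = 25·12/(12 + 12)^2 = 25·12/576 = 25/48. Hence ||D|| = 25/48.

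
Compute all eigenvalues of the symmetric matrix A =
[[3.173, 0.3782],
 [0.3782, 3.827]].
sigma(A) ≈ {3, 4}

A is real symmetric, so its spectrum consists of real eigenvalues. Expanding the characteristic polynomial of the displayed matrix gives
  det(λ I - A) = p(λ) = λ^2 + (-7)λ + (12).
Solving p(λ) = 0 yields eigenvalues ≈ 3, 4. (A is shown rounded to 4 decimals, so these recover the underlying integer eigenvalues to within that precision.)
Verification: the trace of A = 7 equals the sum of eigenvalues 7, and det(A) ≈ 12.0000 matches the eigenvalue product 12.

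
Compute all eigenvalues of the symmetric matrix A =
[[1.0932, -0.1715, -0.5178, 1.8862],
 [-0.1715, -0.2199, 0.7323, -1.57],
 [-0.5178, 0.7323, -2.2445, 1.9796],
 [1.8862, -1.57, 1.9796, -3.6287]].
sigma(A) ≈ {-6, -1, 0, 2}

A is real symmetric, so its spectrum consists of real eigenvalues. Expanding the characteristic polynomial of the displayed matrix gives
  det(λ I - A) = p(λ) = λ^4 + (5)λ^3 + (-8)λ^2 + (-12)λ + (0).
Solving p(λ) = 0 yields eigenvalues ≈ -6, -1, 0, 2. (A is shown rounded to 4 decimals, so these recover the underlying integer eigenvalues to within that precision.)
Verification: the trace of A = -5 equals the sum of eigenvalues -5, and det(A) ≈ 0.0005 matches the eigenvalue product 0.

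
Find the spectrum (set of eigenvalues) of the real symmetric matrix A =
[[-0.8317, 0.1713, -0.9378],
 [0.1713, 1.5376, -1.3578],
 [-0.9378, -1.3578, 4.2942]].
sigma(A) ≈ {-1, 1, 5}

A is real symmetric, so its spectrum consists of real eigenvalues. Expanding the characteristic polynomial of the displayed matrix gives
  det(λ I - A) = p(λ) = λ^3 + (-5)λ^2 + (-1)λ + (5).
Solving p(λ) = 0 yields eigenvalues ≈ -1, 1, 5. (A is shown rounded to 4 decimals, so these recover the underlying integer eigenvalues to within that precision.)
Verification: the trace of A = 5 equals the sum of eigenvalues 5, and det(A) ≈ -5.0002 matches the eigenvalue product -5.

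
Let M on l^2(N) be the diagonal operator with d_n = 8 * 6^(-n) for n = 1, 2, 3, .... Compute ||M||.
||M|| = 4/3 (attained at n = 1)

For M diagonal, ||M|| = sup_n |d_n|. The sequence d_n = 8 * 6^(-n) is positive and strictly decreasing (ratio 6^(-1) < 1), so the supremum is d_1 = 8/6 = 4/3. Hence ||M|| = 4/3.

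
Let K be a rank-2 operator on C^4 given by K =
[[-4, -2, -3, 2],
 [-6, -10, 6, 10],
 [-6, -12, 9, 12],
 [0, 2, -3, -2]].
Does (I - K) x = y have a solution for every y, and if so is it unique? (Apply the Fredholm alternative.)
(I - K) is invertible (det(I - K) = -10 ≠ 0), so for every y in C^4 the equation (I - K) x = y has a unique solution.

K has rank 2 and factors as K = U V^T = u1 v1^T + u2 v2^T with u1 = (-1, 2, 3, -1), v1 = (0, -2, 3, 2), u2 = (-2, -3, -3, 0), v2 = (2, 2, 0, -2) (multiplying out reproduces the displayed K). The nonzero eigenvalues of U V^T coincide with those of the 2 x 2 matrix G = V^T U = [[v1·u1, v1·u2], [v2·u1, v2·u2]] = [[3, -3], [4, -10]], and by the Sylvester determinant identity det(I_4 - U V^T) = det(I_2 - V^T U) = det([[-2, 3], [-4, 11]]) = (-2)(11) - (3)(-4) = -10. (Direct check: I - K =
[[5, 2, 3, -2],
 [6, 11, -6, -10],
 [6, 12, -8, -12],
 [0, -2, 3, 3]]
has determinant -10.) The finite-dimensional Fredholm alternative says: either (I - K) is invertible, or ker(I - K) ≠ {0} and then range(I - K) = ker((I - K)^*)^⊥, with dim ker(I - K) = dim ker((I - K)^*). Since det(I - K) ≠ 0, 1 is not an eigenvalue of K and ker(I - K) = {0}, so we are in the first case: for every y there is a unique x = (I - K)^(-1) y. (Explicitly, by the Woodbury identity, (I - U V^T)^(-1) = I + U (I_2 - G)^(-1) V^T.)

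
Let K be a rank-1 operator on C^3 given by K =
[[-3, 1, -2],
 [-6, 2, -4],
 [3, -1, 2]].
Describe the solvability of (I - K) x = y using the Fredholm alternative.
(I - K) is singular (det(I - K) = 0, i.e. 1 ∈ sigma(K)). (I - K) x = y is solvable iff y ⊥ ker((I - K)^*) = span{(-3, 1, -2)}, i.e. iff -3y_1 + y_2 - 2y_3 = 0. When solvable, the solutions are x = y + c·(1, 2, -1), c arbitrary (ker(I - K) = span{(1, 2, -1)}, dimension 1).

K has rank 1, so it is an outer product K = u v^T: every row of K is a multiple of one row vector. Reading off the entries, u = (1, 2, -1) and v = (-3, 1, -2) (row i of K equals u_i·v^T). A rank-one matrix u v^T satisfies K u = u (v·u) and kills the (2)-dimensional subspace v^⊥, so its characteristic polynomial is lambda^2 (lambda - v·u) with v·u = tr K = 1. Hence the eigenvalues of I - K are 1 (multiplicity 2) and 1 - (1) = 0, so det(I - K) = 0. (Direct check: I - K =
[[4, -1, 2],
 [6, -1, 4],
 [-3, 1, -1]]
has determinant 0.) So 1 is an eigenvalue of K and (I - K) is not invertible. The finite-dimensional Fredholm alternative says: either (I - K) is invertible, or ker(I - K) ≠ {0} and then range(I - K) = ker((I - K)^*)^⊥, with dim ker(I - K) = dim ker((I - K)^*). We are in the second case, so we need both kernels. Kernel of I - K: (I - K) u = u - u (v·u) = u - u = 0, so ker(I - K) = span{u} = span{(1, 2, -1)} (it is exactly 1-dimensional because rank(I - K) = 2). Kernel of the adjoint: K is real, so (I - K)^* = I - K^T = I - v u^T, and (I - v u^T) v = v - v (u·v) = 0; hence ker((I - K)^*) = span{v} = span{(-3, 1, -2)}. Therefore (I - K) x = y is solvable iff <y, v> = 0, i.e. iff -3y_1 + y_2 - 2y_3 = 0. When this holds, K y = u (v·y) = 0, so (I - K) y = y and x = y is a particular solution; the full solution set is the line x = y + c·u = y + c·(1, 2, -1), c ∈ C.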